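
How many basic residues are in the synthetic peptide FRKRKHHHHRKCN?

10

Lysine (K), arginine (R), and histidine (H) have basic, nitrogen-containing side chains.
Matching residues: R2, K3, R4, K5, H6, H7, H8, H9, R10, K11.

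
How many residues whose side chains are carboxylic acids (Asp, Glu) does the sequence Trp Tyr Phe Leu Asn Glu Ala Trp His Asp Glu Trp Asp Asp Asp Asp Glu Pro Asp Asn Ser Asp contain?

Matching residues: Glu6, Asp10, Glu11, Asp13, Asp14, Asp15, Asp16, Glu17, Asp19, Asp22.

10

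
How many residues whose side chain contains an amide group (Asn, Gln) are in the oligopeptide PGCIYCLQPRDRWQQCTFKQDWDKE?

Matching residues: Q8, Q14, Q15, Q20.

4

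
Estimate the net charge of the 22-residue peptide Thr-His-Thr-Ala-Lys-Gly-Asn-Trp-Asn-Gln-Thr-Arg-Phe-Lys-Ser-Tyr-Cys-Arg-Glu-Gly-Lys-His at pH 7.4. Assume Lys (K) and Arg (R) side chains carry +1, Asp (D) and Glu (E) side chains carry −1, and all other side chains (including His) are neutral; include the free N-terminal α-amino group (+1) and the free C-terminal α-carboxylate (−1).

Positive (K, R): Lys5, Arg12, Lys14, Arg18, Lys21 → +5.
Negative (D, E): Glu19 → −1.
The N-terminus (+1) and C-terminus (−1) cancel.
Net charge = (+5) + (−1) = +4.

+4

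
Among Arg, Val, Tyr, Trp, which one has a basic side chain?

Arg

The basic amino acids are Lys (K), Arg (R), and His (H).
Of the listed options, only Arg belongs to this group.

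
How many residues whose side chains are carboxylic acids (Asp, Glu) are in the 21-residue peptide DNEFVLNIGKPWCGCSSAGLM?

Matching residues: D1, E3.

2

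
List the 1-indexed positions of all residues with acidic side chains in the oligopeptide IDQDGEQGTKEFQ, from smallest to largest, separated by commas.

2, 4, 6, 11

Aspartate (D) and glutamate (E) have carboxylic-acid side chains and are the acidic amino acids.
Matching residues: D2, D4, E6, E11.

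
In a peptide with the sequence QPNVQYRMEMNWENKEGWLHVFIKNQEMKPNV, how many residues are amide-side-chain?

The amide-side-chain residues are Asn (N) and Gln (Q).
Matching residues: Q1, N3, Q5, N11, N14, N25, Q26, N31.

8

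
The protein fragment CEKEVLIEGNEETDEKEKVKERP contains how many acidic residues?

9

The acidic residues are Asp (D) and Glu (E), whose side chains end in a carboxylate group.
Matching residues: E2, E4, E8, E11, E12, D14, E15, E17, E21.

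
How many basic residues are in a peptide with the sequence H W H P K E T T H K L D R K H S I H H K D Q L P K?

K, R, and H are the three residues with basic side chains (ε-amine, guanidinium, and imidazole respectively).
Matching residues: H1, H3, K5, H9, K10, R13, K14, H15, H18, H19, K20, K25.

12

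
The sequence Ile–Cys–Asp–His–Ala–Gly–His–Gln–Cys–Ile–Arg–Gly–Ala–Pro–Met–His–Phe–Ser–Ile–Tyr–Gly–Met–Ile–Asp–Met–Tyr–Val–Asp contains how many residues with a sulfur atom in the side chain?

5

Only Cys (C) and Met (M) have a sulfur atom in the side chain.
Matching residues: Cys2, Cys9, Met15, Met22, Met25.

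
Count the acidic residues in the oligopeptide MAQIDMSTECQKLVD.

3

Only D (aspartate) and E (glutamate) carry a side-chain carboxylic acid.
Matching residues: D5, E9, D15.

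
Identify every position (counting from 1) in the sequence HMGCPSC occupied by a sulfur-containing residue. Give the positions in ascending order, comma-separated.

Matching residues: M2, C4, C7.

2, 4, 7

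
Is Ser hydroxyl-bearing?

Serine (S), threonine (T), and tyrosine (Y) each carry a hydroxyl group on the side chain.
Serine is in this group.

Yes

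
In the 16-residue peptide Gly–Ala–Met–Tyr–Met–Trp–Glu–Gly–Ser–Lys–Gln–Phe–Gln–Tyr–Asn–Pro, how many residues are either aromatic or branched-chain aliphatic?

4

Aromatic: F, W, Y. Branched-chain aliphatic: I, L, V.
Aromatic residues here: Tyr4, Trp6, Phe12, Tyr14 (4).
Branched-chain aliphatic residues here: none (0).
The two groups share no amino acid, so total = 4 + 0 = 4.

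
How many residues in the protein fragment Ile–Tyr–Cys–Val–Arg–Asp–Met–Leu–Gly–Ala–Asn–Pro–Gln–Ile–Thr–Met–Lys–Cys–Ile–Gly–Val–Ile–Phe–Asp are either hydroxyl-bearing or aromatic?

3

Hydroxyl-bearing: S, T, Y. Aromatic: F, W, Y.
Hydroxyl-bearing residues here: Tyr2, Thr15 (2).
Aromatic residues here: Tyr2, Phe23 (2).
Y is in both groups, so the 1 Y residue must not be double-counted.
Total = 2 + 2 − 1 = 3.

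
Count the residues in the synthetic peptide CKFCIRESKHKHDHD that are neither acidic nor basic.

Acidic: D, E. Basic: K, R, H. All other residues are neither.
Matching residues: C1, F3, C4, I5, S8.

5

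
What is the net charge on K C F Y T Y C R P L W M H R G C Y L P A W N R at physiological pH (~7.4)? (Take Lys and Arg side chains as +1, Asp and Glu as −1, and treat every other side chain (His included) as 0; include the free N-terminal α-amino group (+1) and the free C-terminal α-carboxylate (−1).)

+4

Positive (K, R): K1, R8, R14, R23 → +4.
Negative (D, E): none → −0.
The N-terminus (+1) and C-terminus (−1) cancel.
Net charge = (+4) + (−0) = +4.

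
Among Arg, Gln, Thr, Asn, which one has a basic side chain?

Arg

Lysine (K), arginine (R), and histidine (H) have basic, nitrogen-containing side chains.
Of the listed options, only Arg belongs to this group.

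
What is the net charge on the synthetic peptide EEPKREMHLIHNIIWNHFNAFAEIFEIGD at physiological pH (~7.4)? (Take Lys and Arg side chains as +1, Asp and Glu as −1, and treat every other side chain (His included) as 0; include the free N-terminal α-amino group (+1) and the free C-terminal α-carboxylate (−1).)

Positive (K, R): K4, R5 → +2.
Negative (D, E): E1, E2, E6, E23, E26, D29 → −6.
The N-terminus (+1) and C-terminus (−1) cancel.
Net charge = (+2) + (−6) = −4.

-4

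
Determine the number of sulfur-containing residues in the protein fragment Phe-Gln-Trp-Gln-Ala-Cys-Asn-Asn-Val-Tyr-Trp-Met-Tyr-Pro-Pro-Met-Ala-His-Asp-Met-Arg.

4

The sulfur-bearing residues are cysteine (–SH) and methionine (–S–CH₃).
Matching residues: Cys6, Met12, Met16, Met20.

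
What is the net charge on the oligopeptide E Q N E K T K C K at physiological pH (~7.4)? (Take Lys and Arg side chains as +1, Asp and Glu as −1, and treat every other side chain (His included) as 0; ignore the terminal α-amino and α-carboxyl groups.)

+1

Positive (K, R): K5, K7, K9 → +3.
Negative (D, E): E1, E4 → −2.
Net charge = (+3) + (−2) = +1.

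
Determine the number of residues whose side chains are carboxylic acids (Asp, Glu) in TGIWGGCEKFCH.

1

Matching residues: E8.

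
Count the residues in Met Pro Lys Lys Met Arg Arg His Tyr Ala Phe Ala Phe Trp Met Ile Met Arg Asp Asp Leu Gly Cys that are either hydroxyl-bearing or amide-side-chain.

1

Hydroxyl-bearing: S, T, Y. Amide-side-chain: N, Q.
Hydroxyl-bearing residues here: Tyr9 (1).
Amide-side-chain residues here: none (0).
The two groups share no amino acid, so total = 1 + 0 = 1.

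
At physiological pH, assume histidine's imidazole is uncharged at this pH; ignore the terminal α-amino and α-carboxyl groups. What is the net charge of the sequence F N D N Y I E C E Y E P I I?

-4

The side chains ionized at physiological pH are Lys/Arg (+1) and Asp/Glu (−1); with His treated as neutral, nothing else contributes.
Positive (K, R): none → +0.
Negative (D, E): D3, E7, E9, E11 → −4.
Net charge = (+0) + (−4) = −4.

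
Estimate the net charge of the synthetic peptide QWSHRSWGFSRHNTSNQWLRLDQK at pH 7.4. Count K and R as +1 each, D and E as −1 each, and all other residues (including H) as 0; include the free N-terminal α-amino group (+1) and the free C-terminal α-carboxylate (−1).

Positive (K, R): R5, R11, R20, K24 → +4.
Negative (D, E): D22 → −1.
The N-terminus (+1) and C-terminus (−1) cancel.
Net charge = (+4) + (−1) = +3.

+3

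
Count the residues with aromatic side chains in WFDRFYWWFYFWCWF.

12

The aromatic amino acids are Phe (F, benzyl), Trp (W, indole), and Tyr (Y, phenol).
Matching residues: W1, F2, F5, Y6, W7, W8, F9, Y10, F11, W12, W14, F15.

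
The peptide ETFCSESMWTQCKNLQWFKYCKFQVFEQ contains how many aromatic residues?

Phenylalanine (F), tryptophan (W), and tyrosine (Y) have aromatic ring side chains.
Matching residues: F3, W9, W17, F18, Y20, F23, F26.

7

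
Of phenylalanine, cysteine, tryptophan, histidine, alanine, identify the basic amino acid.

histidine

The basic amino acids are Lys (K), Arg (R), and His (H).
Of the listed options, only histidine belongs to this group.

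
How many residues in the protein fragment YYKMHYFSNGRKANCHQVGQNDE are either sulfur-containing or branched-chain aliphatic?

3

Sulfur-containing: C, M. Branched-chain aliphatic: I, L, V.
Sulfur-containing residues here: M4, C15 (2).
Branched-chain aliphatic residues here: V18 (1).
The two groups share no amino acid, so total = 2 + 1 = 3.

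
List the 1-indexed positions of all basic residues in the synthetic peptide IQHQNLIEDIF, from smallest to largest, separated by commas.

3

The basic amino acids are Lys (K), Arg (R), and His (H).
Matching residues: H3.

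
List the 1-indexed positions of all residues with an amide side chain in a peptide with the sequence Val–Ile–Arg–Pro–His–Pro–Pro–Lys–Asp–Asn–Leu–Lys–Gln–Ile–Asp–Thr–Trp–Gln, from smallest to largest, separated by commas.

Asparagine (N) and glutamine (Q) have uncharged amide side chains.
Matching residues: Asn10, Gln13, Gln18.

10, 13, 18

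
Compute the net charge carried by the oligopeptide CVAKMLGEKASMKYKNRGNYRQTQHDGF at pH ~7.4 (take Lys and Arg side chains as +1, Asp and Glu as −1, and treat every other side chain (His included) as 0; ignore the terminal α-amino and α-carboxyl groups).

+4

Positive (K, R): K4, K9, K13, K15, R17, R21 → +6.
Negative (D, E): E8, D26 → −2.
Net charge = (+6) + (−2) = +4.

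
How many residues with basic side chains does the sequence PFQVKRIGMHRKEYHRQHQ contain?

8

K, R, and H are the three residues with basic side chains (ε-amine, guanidinium, and imidazole respectively).
Matching residues: K5, R6, H10, R11, K12, H15, R16, H18.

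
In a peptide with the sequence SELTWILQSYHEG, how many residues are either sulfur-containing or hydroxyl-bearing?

4

Sulfur-containing: C, M. Hydroxyl-bearing: S, T, Y.
Sulfur-containing residues here: none (0).
Hydroxyl-bearing residues here: S1, T4, S9, Y10 (4).
The two groups share no amino acid, so total = 0 + 4 = 4.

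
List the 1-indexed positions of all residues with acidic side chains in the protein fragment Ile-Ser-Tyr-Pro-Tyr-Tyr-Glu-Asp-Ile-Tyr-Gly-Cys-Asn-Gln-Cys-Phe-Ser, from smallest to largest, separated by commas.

The acidic residues are Asp (D) and Glu (E), whose side chains end in a carboxylate group.
Matching residues: Glu7, Asp8.

7, 8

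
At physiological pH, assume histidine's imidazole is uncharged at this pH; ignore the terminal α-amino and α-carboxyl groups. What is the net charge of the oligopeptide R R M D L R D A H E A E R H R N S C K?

+2

At pH ~7.4 the Lys and Arg side chains are protonated (+1), the Asp and Glu side chains are deprotonated (−1), and with His taken as neutral all other side chains carry no charge.
Positive (K, R): R1, R2, R6, R13, R15, K19 → +6.
Negative (D, E): D4, D7, E10, E12 → −4.
Net charge = (+6) + (−4) = +2.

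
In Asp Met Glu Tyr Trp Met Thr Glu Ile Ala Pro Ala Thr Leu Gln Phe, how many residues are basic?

The basic amino acids are Lys (K), Arg (R), and His (H).
None of the 16 residues belong to this group.

0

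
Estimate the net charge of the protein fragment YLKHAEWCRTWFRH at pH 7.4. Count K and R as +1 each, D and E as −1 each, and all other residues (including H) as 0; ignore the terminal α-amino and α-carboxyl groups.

Positive (K, R): K3, R9, R13 → +3.
Negative (D, E): E6 → −1.
Net charge = (+3) + (−1) = +2.

+2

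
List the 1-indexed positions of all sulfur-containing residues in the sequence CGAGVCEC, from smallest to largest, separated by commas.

1, 6, 8

The sulfur-bearing residues are cysteine (–SH) and methionine (–S–CH₃).
Matching residues: C1, C6, C8.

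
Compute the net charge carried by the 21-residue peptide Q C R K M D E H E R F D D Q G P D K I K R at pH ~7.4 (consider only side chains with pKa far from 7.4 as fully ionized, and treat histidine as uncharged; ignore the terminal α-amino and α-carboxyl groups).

0

At pH ~7.4 the Lys and Arg side chains are protonated (+1), the Asp and Glu side chains are deprotonated (−1), and with His taken as neutral all other side chains carry no charge.
Positive (K, R): R3, K4, R10, K18, K20, R21 → +6.
Negative (D, E): D6, E7, E9, D12, D13, D17 → −6.
Net charge = (+6) + (−6) = 0.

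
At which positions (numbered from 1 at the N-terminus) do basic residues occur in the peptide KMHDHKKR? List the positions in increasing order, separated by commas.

1, 3, 5, 6, 7, 8

Lysine (K), arginine (R), and histidine (H) have basic, nitrogen-containing side chains.
Matching residues: K1, H3, H5, K6, K7, R8.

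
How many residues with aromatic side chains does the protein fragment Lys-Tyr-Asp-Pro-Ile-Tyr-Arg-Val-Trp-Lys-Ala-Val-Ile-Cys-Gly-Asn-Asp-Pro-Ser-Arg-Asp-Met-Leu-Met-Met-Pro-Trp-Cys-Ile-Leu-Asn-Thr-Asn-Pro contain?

F, W, and Y each carry an aromatic ring on the side chain.
Matching residues: Tyr2, Tyr6, Trp9, Trp27.

4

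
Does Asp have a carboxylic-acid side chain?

Yes

The acidic residues are Asp (D) and Glu (E), whose side chains end in a carboxylate group.
Aspartate is in this group.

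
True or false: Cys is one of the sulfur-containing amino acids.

Only Cys (C) and Met (M) have a sulfur atom in the side chain.
Cysteine is in this group.

True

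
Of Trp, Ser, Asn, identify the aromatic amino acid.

Trp

The aromatic amino acids are Phe (F, benzyl), Trp (W, indole), and Tyr (Y, phenol).
Of the listed options, only Trp belongs to this group.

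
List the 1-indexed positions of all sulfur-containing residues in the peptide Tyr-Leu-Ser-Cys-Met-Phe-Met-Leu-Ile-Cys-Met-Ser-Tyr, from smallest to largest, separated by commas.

Cysteine (C, thiol) and methionine (M, thioether) are the two sulfur-containing amino acids.
Matching residues: Cys4, Met5, Met7, Cys10, Met11.

4, 5, 7, 10, 11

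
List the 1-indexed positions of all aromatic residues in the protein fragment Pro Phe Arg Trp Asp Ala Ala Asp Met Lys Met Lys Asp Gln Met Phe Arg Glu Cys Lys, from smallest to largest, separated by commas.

Phenylalanine (F), tryptophan (W), and tyrosine (Y) have aromatic ring side chains.
Matching residues: Phe2, Trp4, Phe16.

2, 4, 16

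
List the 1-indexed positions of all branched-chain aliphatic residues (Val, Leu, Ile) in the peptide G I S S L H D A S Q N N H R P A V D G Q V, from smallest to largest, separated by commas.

2, 5, 17, 21

Matching residues: I2, L5, V17, V21.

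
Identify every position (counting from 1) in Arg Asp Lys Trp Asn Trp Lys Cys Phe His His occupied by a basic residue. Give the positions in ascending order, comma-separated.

1, 3, 7, 10, 11

Lysine (K), arginine (R), and histidine (H) have basic, nitrogen-containing side chains.
Matching residues: Arg1, Lys3, Lys7, His10, His11.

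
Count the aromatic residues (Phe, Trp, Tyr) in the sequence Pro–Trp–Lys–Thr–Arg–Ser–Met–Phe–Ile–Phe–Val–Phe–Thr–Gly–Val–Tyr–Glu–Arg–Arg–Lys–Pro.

Matching residues: Trp2, Phe8, Phe10, Phe12, Tyr16.

5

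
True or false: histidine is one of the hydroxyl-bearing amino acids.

False

The –OH-bearing residues are Ser, Thr (aliphatic alcohols), and Tyr (phenol).
Histidine is not in this group.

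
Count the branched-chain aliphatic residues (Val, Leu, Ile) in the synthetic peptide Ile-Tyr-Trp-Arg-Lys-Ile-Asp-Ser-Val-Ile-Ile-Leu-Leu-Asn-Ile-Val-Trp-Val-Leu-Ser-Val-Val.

Matching residues: Ile1, Ile6, Val9, Ile10, Ile11, Leu12, Leu13, Ile15, Val16, Val18, Leu19, Val21, Val22.

13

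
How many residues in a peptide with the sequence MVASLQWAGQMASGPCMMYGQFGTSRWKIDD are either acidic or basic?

Acidic: D, E. Basic: H, K, R.
Acidic residues here: D30, D31 (2).
Basic residues here: R26, K28 (2).
The two groups share no amino acid, so total = 2 + 2 = 4.

4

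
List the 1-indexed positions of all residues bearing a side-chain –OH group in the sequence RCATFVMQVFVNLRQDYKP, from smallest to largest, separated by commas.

4, 17

The –OH-bearing residues are Ser, Thr (aliphatic alcohols), and Tyr (phenol).
Matching residues: T4, Y17.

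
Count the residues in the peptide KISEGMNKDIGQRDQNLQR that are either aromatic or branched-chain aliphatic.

3

Aromatic: F, W, Y. Branched-chain aliphatic: I, L, V.
Aromatic residues here: none (0).
Branched-chain aliphatic residues here: I2, I10, L17 (3).
The two groups share no amino acid, so total = 0 + 3 = 3.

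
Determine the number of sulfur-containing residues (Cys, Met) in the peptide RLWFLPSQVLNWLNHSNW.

None of the 18 residues belong to this group.

0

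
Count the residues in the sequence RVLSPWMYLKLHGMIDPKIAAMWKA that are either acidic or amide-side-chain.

1

Acidic: D, E. Amide-side-chain: N, Q.
Acidic residues here: D16 (1).
Amide-side-chain residues here: none (0).
The two groups share no amino acid, so total = 1 + 0 = 1.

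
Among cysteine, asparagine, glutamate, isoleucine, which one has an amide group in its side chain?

asparagine

Asparagine (N) and glutamine (Q) have uncharged amide side chains.
Of the listed options, only asparagine belongs to this group.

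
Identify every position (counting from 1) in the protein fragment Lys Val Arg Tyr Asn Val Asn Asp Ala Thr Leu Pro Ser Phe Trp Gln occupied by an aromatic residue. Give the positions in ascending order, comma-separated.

4, 14, 15

Phenylalanine (F), tryptophan (W), and tyrosine (Y) have aromatic ring side chains.
Matching residues: Tyr4, Phe14, Trp15.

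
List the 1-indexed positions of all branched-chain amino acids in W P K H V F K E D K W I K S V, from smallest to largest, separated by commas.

The BCAAs are Val, Leu, and Ile — aliphatic side chains with a branch point.
Matching residues: V5, I12, V15.

5, 12, 15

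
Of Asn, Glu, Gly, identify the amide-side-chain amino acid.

Only N (asparagine) and Q (glutamine) carry a side-chain carboxamide.
Of the listed options, only Asn belongs to this group.

Asn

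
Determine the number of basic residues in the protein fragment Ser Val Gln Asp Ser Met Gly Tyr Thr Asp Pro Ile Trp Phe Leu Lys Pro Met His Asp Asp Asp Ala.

2

K, R, and H are the three residues with basic side chains (ε-amine, guanidinium, and imidazole respectively).
Matching residues: Lys16, His19.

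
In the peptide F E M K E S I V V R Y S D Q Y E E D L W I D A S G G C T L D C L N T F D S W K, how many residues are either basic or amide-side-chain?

5

Basic: H, K, R. Amide-side-chain: N, Q.
Basic residues here: K4, R10, K39 (3).
Amide-side-chain residues here: Q14, N33 (2).
The two groups share no amino acid, so total = 3 + 2 = 5.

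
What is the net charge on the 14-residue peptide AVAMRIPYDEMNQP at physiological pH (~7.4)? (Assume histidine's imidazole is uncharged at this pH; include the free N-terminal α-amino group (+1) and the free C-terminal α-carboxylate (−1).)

Near pH 7.4, K and R contribute +1 each, D and E contribute −1 each, and every other side chain (His included, as stated) is uncharged.
Positive (K, R): R5 → +1.
Negative (D, E): D9, E10 → −2.
The N-terminus (+1) and C-terminus (−1) cancel.
Net charge = (+1) + (−2) = −1.

-1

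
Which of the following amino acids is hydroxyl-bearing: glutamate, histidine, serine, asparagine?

serine

The –OH-bearing residues are Ser, Thr (aliphatic alcohols), and Tyr (phenol).
Of the listed options, only serine belongs to this group.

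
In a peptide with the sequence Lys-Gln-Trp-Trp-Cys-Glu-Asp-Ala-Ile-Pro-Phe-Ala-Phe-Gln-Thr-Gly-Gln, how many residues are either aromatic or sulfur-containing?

Aromatic: F, W, Y. Sulfur-containing: C, M.
Aromatic residues here: Trp3, Trp4, Phe11, Phe13 (4).
Sulfur-containing residues here: Cys5 (1).
The two groups share no amino acid, so total = 4 + 1 = 5.

5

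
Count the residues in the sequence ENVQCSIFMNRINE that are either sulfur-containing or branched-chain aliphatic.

Sulfur-containing: C, M. Branched-chain aliphatic: I, L, V.
Sulfur-containing residues here: C5, M9 (2).
Branched-chain aliphatic residues here: V3, I7, I12 (3).
The two groups share no amino acid, so total = 2 + 3 = 5.

5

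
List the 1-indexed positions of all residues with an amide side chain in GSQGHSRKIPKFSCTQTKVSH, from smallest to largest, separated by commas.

The amide-side-chain residues are Asn (N) and Gln (Q).
Matching residues: Q3, Q16.

3, 16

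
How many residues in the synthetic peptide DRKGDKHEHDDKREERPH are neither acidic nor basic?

2

Acidic: D, E. Basic: K, R, H. All other residues are neither.
Matching residues: G4, P17.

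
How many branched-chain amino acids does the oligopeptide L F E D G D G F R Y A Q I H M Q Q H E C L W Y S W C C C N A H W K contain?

3

The BCAAs are Val, Leu, and Ile — aliphatic side chains with a branch point.
Matching residues: L1, I13, L21.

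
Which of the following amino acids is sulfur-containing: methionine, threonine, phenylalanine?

The sulfur-bearing residues are cysteine (–SH) and methionine (–S–CH₃).
Of the listed options, only methionine belongs to this group.

methionine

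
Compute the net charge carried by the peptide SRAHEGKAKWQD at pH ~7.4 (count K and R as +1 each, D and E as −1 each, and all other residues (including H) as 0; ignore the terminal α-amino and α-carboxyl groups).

+1

Positive (K, R): R2, K7, K9 → +3.
Negative (D, E): E5, D12 → −2.
Net charge = (+3) + (−2) = +1.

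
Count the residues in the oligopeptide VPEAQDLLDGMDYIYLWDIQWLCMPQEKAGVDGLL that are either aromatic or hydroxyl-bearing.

Aromatic: F, W, Y. Hydroxyl-bearing: S, T, Y.
Aromatic residues here: Y13, Y15, W17, W21 (4).
Hydroxyl-bearing residues here: Y13, Y15 (2).
Y is in both groups, so the 2 Y residues must not be double-counted.
Total = 4 + 2 − 2 = 4.

4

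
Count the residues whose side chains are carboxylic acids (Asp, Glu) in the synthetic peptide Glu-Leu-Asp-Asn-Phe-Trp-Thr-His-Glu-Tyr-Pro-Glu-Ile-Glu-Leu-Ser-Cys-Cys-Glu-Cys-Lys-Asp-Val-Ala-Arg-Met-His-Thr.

7

Matching residues: Glu1, Asp3, Glu9, Glu12, Glu14, Glu19, Asp22.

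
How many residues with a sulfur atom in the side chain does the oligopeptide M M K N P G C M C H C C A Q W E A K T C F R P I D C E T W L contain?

Cysteine (C, thiol) and methionine (M, thioether) are the two sulfur-containing amino acids.
Matching residues: M1, M2, C7, M8, C9, C11, C12, C20, C26.

9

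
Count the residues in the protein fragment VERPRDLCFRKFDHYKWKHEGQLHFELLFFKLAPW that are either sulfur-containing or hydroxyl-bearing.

2

Sulfur-containing: C, M. Hydroxyl-bearing: S, T, Y.
Sulfur-containing residues here: C8 (1).
Hydroxyl-bearing residues here: Y15 (1).
The two groups share no amino acid, so total = 1 + 1 = 2.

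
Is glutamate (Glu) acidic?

Yes

Aspartate (D) and glutamate (E) have carboxylic-acid side chains and are the acidic amino acids.
Glutamate is in this group.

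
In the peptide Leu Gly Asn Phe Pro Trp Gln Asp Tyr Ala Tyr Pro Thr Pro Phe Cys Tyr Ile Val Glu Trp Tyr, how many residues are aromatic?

8

The aromatic amino acids are Phe (F, benzyl), Trp (W, indole), and Tyr (Y, phenol).
Matching residues: Phe4, Trp6, Tyr9, Tyr11, Phe15, Tyr17, Trp21, Tyr22.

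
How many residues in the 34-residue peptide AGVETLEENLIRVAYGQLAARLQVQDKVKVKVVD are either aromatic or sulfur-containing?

Aromatic: F, W, Y. Sulfur-containing: C, M.
Aromatic residues here: Y15 (1).
Sulfur-containing residues here: none (0).
The two groups share no amino acid, so total = 1 + 0 = 1.

1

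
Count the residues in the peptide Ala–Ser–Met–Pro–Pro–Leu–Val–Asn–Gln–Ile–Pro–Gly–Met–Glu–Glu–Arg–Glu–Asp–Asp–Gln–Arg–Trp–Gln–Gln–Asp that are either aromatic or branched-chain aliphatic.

4

Aromatic: F, W, Y. Branched-chain aliphatic: I, L, V.
Aromatic residues here: Trp22 (1).
Branched-chain aliphatic residues here: Leu6, Val7, Ile10 (3).
The two groups share no amino acid, so total = 1 + 3 = 4.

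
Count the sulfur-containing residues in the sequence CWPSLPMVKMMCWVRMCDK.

The sulfur-bearing residues are cysteine (–SH) and methionine (–S–CH₃).
Matching residues: C1, M7, M10, M11, C12, M16, C17.

7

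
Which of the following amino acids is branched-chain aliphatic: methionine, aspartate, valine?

V, L, and I make up the branched-chain aliphatic group.
Of the listed options, only valine belongs to this group.

valine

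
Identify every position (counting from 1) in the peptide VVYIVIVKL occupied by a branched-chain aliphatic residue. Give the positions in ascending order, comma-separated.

1, 2, 4, 5, 6, 7, 9

Matching residues: V1, V2, I4, V5, I6, V7, L9.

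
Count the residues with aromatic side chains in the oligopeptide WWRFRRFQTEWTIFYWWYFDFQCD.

12

Phenylalanine (F), tryptophan (W), and tyrosine (Y) have aromatic ring side chains.
Matching residues: W1, W2, F4, F7, W11, F14, Y15, W16, W17, Y18, F19, F21.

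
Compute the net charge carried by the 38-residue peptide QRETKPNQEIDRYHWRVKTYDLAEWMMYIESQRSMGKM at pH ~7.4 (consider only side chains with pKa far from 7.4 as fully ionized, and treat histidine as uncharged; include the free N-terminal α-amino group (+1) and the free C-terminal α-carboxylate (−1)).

The side chains ionized at physiological pH are Lys/Arg (+1) and Asp/Glu (−1); with His treated as neutral, nothing else contributes.
Positive (K, R): R2, K5, R12, R16, K18, R33, K37 → +7.
Negative (D, E): E3, E9, D11, D21, E24, E30 → −6.
The N-terminus (+1) and C-terminus (−1) cancel.
Net charge = (+7) + (−6) = +1.

+1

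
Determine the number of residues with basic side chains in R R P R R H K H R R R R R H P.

13

Lysine (K), arginine (R), and histidine (H) have basic, nitrogen-containing side chains.
Matching residues: R1, R2, R4, R5, H6, K7, H8, R9, R10, R11, R12, R13, H14.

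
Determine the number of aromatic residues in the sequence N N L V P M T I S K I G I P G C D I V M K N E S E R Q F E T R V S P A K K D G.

1

The aromatic amino acids are Phe (F, benzyl), Trp (W, indole), and Tyr (Y, phenol).
Matching residues: F28.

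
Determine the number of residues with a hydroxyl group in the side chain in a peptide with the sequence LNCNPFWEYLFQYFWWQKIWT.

3

S, T, and Y are the three residues with a side-chain hydroxyl.
Matching residues: Y9, Y13, T21.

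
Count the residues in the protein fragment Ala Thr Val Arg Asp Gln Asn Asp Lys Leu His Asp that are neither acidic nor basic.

Acidic: D, E. Basic: K, R, H. All other residues are neither.
Matching residues: Ala1, Thr2, Val3, Gln6, Asn7, Leu10.

6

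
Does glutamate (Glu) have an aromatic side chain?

No

Phenylalanine (F), tryptophan (W), and tyrosine (Y) have aromatic ring side chains.
Glutamate is not in this group.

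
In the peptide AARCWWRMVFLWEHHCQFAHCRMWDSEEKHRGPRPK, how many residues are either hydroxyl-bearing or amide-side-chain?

2

Hydroxyl-bearing: S, T, Y. Amide-side-chain: N, Q.
Hydroxyl-bearing residues here: S26 (1).
Amide-side-chain residues here: Q17 (1).
The two groups share no amino acid, so total = 1 + 1 = 2.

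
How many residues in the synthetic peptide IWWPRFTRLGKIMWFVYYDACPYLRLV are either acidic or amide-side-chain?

Acidic: D, E. Amide-side-chain: N, Q.
Acidic residues here: D19 (1).
Amide-side-chain residues here: none (0).
The two groups share no amino acid, so total = 1 + 0 = 1.

1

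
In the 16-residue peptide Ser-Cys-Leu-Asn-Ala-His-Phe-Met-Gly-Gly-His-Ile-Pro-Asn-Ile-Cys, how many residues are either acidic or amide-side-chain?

2

Acidic: D, E. Amide-side-chain: N, Q.
Acidic residues here: none (0).
Amide-side-chain residues here: Asn4, Asn14 (2).
The two groups share no amino acid, so total = 0 + 2 = 2.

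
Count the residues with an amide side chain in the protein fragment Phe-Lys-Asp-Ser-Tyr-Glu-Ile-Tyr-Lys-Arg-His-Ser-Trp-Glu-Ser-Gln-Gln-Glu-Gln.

Only N (asparagine) and Q (glutamine) carry a side-chain carboxamide.
Matching residues: Gln16, Gln17, Gln19.

3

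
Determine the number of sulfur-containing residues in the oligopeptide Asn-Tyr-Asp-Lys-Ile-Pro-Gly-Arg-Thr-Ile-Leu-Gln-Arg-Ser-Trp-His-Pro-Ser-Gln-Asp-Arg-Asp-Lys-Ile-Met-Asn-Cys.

Cysteine (C, thiol) and methionine (M, thioether) are the two sulfur-containing amino acids.
Matching residues: Met25, Cys27.

2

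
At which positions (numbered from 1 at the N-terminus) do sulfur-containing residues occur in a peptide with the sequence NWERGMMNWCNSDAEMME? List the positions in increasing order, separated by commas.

Only Cys (C) and Met (M) have a sulfur atom in the side chain.
Matching residues: M6, M7, C10, M16, M17.

6, 7, 10, 16, 17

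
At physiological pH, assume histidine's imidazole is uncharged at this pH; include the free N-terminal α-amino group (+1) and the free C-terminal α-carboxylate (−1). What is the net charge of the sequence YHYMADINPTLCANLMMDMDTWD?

-4

The side chains ionized at physiological pH are Lys/Arg (+1) and Asp/Glu (−1); with His treated as neutral, nothing else contributes.
Positive (K, R): none → +0.
Negative (D, E): D6, D18, D20, D23 → −4.
The N-terminus (+1) and C-terminus (−1) cancel.
Net charge = (+0) + (−4) = −4.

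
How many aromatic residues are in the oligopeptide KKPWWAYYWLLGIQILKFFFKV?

The aromatic amino acids are Phe (F, benzyl), Trp (W, indole), and Tyr (Y, phenol).
Matching residues: W4, W5, Y7, Y8, W9, F18, F19, F20.

8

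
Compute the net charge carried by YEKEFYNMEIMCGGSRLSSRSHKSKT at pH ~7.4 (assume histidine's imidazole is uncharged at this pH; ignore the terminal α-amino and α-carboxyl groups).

The side chains ionized at physiological pH are Lys/Arg (+1) and Asp/Glu (−1); with His treated as neutral, nothing else contributes.
Positive (K, R): K3, R16, R20, K23, K25 → +5.
Negative (D, E): E2, E4, E9 → −3.
Net charge = (+5) + (−3) = +2.

+2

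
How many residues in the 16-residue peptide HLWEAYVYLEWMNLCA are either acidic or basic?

3

Acidic: D, E. Basic: H, K, R.
Acidic residues here: E4, E10 (2).
Basic residues here: H1 (1).
The two groups share no amino acid, so total = 2 + 1 = 3.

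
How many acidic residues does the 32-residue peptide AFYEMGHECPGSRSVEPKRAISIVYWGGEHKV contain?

4

The acidic residues are Asp (D) and Glu (E), whose side chains end in a carboxylate group.
Matching residues: E4, E8, E16, E29.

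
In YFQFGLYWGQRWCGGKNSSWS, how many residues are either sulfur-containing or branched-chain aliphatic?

Sulfur-containing: C, M. Branched-chain aliphatic: I, L, V.
Sulfur-containing residues here: C13 (1).
Branched-chain aliphatic residues here: L6 (1).
The two groups share no amino acid, so total = 1 + 1 = 2.

2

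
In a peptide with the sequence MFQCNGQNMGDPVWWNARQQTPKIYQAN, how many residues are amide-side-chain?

9

The amide-side-chain residues are Asn (N) and Gln (Q).
Matching residues: Q3, N5, Q7, N8, N16, Q19, Q20, Q26, N28.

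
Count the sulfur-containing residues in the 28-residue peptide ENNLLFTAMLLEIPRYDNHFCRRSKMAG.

The sulfur-bearing residues are cysteine (–SH) and methionine (–S–CH₃).
Matching residues: M9, C21, M26.

3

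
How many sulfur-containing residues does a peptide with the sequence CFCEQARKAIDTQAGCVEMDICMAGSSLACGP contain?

7

Only Cys (C) and Met (M) have a sulfur atom in the side chain.
Matching residues: C1, C3, C16, M19, C22, M23, C30.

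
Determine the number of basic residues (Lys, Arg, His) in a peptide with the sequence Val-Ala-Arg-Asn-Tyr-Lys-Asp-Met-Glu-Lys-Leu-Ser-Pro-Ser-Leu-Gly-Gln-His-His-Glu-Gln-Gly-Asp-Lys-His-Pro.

7

Matching residues: Arg3, Lys6, Lys10, His18, His19, Lys24, His25.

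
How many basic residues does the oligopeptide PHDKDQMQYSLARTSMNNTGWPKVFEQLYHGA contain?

5

Lysine (K), arginine (R), and histidine (H) have basic, nitrogen-containing side chains.
Matching residues: H2, K4, R13, K23, H30.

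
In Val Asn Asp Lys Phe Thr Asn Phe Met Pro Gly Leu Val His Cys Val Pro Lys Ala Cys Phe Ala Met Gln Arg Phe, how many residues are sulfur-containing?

The sulfur-bearing residues are cysteine (–SH) and methionine (–S–CH₃).
Matching residues: Met9, Cys15, Cys20, Met23.

4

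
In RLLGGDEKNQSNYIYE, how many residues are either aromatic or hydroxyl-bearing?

3

Aromatic: F, W, Y. Hydroxyl-bearing: S, T, Y.
Aromatic residues here: Y13, Y15 (2).
Hydroxyl-bearing residues here: S11, Y13, Y15 (3).
Y is in both groups, so the 2 Y residues must not be double-counted.
Total = 2 + 3 − 2 = 3.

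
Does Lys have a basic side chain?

Yes

K, R, and H are the three residues with basic side chains (ε-amine, guanidinium, and imidazole respectively).
Lysine is in this group.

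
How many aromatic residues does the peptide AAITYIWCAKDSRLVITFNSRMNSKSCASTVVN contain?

F, W, and Y each carry an aromatic ring on the side chain.
Matching residues: Y5, W7, F18.

3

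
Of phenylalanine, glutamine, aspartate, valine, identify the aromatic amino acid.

phenylalanine

Phenylalanine (F), tryptophan (W), and tyrosine (Y) have aromatic ring side chains.
Of the listed options, only phenylalanine belongs to this group.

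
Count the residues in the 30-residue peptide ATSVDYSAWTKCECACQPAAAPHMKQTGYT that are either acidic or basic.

5

Acidic: D, E. Basic: H, K, R.
Acidic residues here: D5, E13 (2).
Basic residues here: K11, H23, K25 (3).
The two groups share no amino acid, so total = 2 + 3 = 5.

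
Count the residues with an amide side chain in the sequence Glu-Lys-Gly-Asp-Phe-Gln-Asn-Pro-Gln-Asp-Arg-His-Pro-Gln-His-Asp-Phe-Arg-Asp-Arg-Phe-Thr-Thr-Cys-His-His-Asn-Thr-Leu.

5

Asparagine (N) and glutamine (Q) have uncharged amide side chains.
Matching residues: Gln6, Asn7, Gln9, Gln14, Asn27.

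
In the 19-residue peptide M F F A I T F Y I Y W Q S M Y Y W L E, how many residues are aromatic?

9

The aromatic amino acids are Phe (F, benzyl), Trp (W, indole), and Tyr (Y, phenol).
Matching residues: F2, F3, F7, Y8, Y10, W11, Y15, Y16, W17.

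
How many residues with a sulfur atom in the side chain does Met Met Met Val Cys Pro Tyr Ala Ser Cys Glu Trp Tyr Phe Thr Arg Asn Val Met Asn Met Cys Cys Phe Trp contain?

Cysteine (C, thiol) and methionine (M, thioether) are the two sulfur-containing amino acids.
Matching residues: Met1, Met2, Met3, Cys5, Cys10, Met19, Met21, Cys22, Cys23.

9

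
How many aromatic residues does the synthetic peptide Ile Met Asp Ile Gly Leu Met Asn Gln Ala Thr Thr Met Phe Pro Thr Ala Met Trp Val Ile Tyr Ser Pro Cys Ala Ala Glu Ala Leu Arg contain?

3

F, W, and Y each carry an aromatic ring on the side chain.
Matching residues: Phe14, Trp19, Tyr22.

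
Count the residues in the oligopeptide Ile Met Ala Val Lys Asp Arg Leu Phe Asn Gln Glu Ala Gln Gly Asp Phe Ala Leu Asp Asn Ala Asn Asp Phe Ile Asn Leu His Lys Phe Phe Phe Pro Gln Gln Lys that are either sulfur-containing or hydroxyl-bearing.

1

Sulfur-containing: C, M. Hydroxyl-bearing: S, T, Y.
Sulfur-containing residues here: Met2 (1).
Hydroxyl-bearing residues here: none (0).
The two groups share no amino acid, so total = 1 + 0 = 1.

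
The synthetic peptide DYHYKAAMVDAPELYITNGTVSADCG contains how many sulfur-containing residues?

2

The sulfur-bearing residues are cysteine (–SH) and methionine (–S–CH₃).
Matching residues: M8, C25.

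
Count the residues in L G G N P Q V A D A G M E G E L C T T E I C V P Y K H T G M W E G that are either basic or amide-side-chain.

4

Basic: H, K, R. Amide-side-chain: N, Q.
Basic residues here: K26, H27 (2).
Amide-side-chain residues here: N4, Q6 (2).
The two groups share no amino acid, so total = 2 + 2 = 4.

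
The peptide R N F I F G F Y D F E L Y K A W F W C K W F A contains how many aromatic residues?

11

Phenylalanine (F), tryptophan (W), and tyrosine (Y) have aromatic ring side chains.
Matching residues: F3, F5, F7, Y8, F10, Y13, W16, F17, W18, W21, F22.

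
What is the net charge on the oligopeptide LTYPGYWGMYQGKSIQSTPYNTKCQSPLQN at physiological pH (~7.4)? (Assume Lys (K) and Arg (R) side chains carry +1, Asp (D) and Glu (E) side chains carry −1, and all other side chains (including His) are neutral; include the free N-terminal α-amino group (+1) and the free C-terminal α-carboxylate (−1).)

Positive (K, R): K13, K23 → +2.
Negative (D, E): none → −0.
The N-terminus (+1) and C-terminus (−1) cancel.
Net charge = (+2) + (−0) = +2.

+2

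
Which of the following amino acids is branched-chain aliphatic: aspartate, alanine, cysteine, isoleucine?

isoleucine

Valine (V), leucine (L), and isoleucine (I) are the branched-chain amino acids.
Of the listed options, only isoleucine belongs to this group.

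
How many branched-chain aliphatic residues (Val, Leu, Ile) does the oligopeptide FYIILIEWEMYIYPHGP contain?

Matching residues: I3, I4, L5, I6, I12.

5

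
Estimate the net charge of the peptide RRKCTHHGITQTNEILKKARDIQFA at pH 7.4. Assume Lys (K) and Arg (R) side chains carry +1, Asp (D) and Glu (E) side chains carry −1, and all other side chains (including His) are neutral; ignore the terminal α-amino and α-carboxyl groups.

+4

Positive (K, R): R1, R2, K3, K17, K18, R20 → +6.
Negative (D, E): E14, D21 → −2.
Net charge = (+6) + (−2) = +4.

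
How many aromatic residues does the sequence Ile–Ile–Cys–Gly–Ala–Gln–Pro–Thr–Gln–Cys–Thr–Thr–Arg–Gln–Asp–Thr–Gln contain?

F, W, and Y each carry an aromatic ring on the side chain.
None of the 17 residues belong to this group.

0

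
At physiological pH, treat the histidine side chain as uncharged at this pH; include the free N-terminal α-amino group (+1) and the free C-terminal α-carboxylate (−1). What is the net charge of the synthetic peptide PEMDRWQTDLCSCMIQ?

-2

Near pH 7.4, K and R contribute +1 each, D and E contribute −1 each, and every other side chain (His included, as stated) is uncharged.
Positive (K, R): R5 → +1.
Negative (D, E): E2, D4, D9 → −3.
The N-terminus (+1) and C-terminus (−1) cancel.
Net charge = (+1) + (−3) = −2.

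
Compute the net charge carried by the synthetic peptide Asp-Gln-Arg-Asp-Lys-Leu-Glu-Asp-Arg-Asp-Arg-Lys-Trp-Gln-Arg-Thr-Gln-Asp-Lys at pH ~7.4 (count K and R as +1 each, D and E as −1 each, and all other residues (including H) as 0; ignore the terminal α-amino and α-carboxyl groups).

Positive (K, R): Arg3, Lys5, Arg9, Arg11, Lys12, Arg15, Lys19 → +7.
Negative (D, E): Asp1, Asp4, Glu7, Asp8, Asp10, Asp18 → −6.
Net charge = (+7) + (−6) = +1.

+1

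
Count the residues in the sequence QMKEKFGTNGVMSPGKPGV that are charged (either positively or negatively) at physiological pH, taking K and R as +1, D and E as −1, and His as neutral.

4

Charged side chains at pH ~7.4: K, R (positive); D, E (negative).
Matching residues: K3, E4, K5, K16.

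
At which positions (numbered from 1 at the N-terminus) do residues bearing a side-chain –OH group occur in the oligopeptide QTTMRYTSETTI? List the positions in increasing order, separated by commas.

2, 3, 6, 7, 8, 10, 11

The –OH-bearing residues are Ser, Thr (aliphatic alcohols), and Tyr (phenol).
Matching residues: T2, T3, Y6, T7, S8, T10, T11.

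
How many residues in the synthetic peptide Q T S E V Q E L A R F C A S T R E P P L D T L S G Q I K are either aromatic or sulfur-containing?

2

Aromatic: F, W, Y. Sulfur-containing: C, M.
Aromatic residues here: F11 (1).
Sulfur-containing residues here: C12 (1).
The two groups share no amino acid, so total = 1 + 1 = 2.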